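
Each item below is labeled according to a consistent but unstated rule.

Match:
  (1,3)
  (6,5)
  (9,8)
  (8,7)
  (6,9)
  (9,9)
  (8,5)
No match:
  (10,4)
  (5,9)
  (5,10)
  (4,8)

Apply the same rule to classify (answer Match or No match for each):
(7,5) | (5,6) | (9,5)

The pattern is that an item is 'Match' exactly when: |first − second| ≤ 3.
Match: (7,5), since |7−5| = 2. Match: (5,6), since |5−6| = 1. No match: (9,5), since |9−5| = 4.

Match, Match, No match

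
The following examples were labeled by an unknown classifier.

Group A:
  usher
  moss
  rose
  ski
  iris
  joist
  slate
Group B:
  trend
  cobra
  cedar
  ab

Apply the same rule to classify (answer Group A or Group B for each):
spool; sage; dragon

Group A, Group A, Group B

Every 'Group A' example satisfies: contains 's'. None of the 'Group B' examples do.
Group A: spool, since has 's'.
Group A: sage, since has 's'.
Group B: dragon, since no 's'.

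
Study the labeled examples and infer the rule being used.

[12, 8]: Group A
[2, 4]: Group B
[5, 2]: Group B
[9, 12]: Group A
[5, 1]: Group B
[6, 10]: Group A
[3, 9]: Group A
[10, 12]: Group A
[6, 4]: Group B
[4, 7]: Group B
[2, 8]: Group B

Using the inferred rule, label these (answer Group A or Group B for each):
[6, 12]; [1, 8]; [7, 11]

Group A, Group B, Group A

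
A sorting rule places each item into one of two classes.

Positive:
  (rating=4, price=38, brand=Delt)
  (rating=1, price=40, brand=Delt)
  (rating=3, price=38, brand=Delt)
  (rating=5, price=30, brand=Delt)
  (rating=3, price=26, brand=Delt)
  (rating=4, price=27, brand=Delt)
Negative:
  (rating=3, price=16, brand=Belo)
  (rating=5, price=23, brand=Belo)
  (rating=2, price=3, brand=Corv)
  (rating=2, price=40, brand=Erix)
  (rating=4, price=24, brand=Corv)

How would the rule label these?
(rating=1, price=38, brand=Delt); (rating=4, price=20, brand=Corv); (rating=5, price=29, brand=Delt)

The distinguishing property — brand is Delt — holds for all the 'Positive' cases and none of the 'Negative' cases.
(rating=1, price=38, brand=Delt) → brand is Delt → Positive.
(rating=4, price=20, brand=Corv) → brand is Corv → Negative.
(rating=5, price=29, brand=Delt) → brand is Delt → Positive.

Positive, Negative, Positive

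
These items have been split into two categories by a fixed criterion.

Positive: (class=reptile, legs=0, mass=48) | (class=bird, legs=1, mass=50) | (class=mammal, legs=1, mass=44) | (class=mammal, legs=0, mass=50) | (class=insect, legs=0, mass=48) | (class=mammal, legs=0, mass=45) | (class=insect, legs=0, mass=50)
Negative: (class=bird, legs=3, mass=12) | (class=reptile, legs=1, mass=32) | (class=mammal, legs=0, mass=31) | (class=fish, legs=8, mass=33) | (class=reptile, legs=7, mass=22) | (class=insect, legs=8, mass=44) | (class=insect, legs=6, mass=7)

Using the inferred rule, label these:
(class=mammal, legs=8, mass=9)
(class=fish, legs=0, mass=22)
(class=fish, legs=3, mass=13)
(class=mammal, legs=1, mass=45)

The rule appears to be: legs ≤ 1 AND mass ≥ 33.
(class=mammal, legs=8, mass=9): legs = 8, mass = 9 — does not fit, so Negative.
(class=fish, legs=0, mass=22): legs = 0, mass = 22 — does not fit, so Negative.
(class=fish, legs=3, mass=13): legs = 3, mass = 13 — does not fit, so Negative.
(class=mammal, legs=1, mass=45): legs = 1, mass = 45 — has this property, so Positive.

Negative, Negative, Negative, Positive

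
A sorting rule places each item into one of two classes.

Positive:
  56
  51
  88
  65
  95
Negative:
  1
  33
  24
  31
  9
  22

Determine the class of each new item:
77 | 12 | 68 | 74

Positive, Negative, Positive, Positive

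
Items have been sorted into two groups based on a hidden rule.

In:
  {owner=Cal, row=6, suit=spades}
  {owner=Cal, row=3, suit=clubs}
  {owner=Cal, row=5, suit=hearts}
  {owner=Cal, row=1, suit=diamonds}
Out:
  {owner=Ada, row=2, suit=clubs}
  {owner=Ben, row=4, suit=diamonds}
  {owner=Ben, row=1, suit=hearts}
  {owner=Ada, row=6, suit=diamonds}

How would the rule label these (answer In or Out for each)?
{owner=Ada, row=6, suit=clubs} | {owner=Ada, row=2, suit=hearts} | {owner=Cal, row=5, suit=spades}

Out, Out, In

Looking at the examples, the only property every 'In' case has and every 'Out' case lacks is: owner is Cal.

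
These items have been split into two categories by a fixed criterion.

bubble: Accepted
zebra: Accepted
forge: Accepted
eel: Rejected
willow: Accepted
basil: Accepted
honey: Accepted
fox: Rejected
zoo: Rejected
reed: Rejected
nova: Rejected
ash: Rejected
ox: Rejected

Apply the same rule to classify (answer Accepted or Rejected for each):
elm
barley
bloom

The simplest hypothesis consistent with all the labels is: length ≥ 5.
Rejected: elm, since length 3.
Accepted: barley, since length 6.
Accepted: bloom, since length 5.

Rejected, Accepted, Accepted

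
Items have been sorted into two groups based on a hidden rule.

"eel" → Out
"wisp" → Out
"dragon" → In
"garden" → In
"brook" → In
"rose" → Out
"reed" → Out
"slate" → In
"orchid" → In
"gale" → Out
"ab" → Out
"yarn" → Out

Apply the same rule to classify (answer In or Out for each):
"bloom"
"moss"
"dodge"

In, Out, In

The pattern is that an item is 'In' exactly when: length ≥ 5.
In: "bloom", since length 5. Out: "moss", since length 4. In: "dodge", since length 5.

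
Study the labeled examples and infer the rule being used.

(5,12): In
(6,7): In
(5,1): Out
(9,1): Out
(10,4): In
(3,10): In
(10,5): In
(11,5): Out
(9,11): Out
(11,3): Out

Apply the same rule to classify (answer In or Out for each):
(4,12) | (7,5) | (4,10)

Checking candidate rules against both groups, what survives is: product is even.
(4,12): 4·12 = 48 — matches, so In. (7,5): 7·5 = 35 — fails the rule, so Out. (4,10): 4·10 = 40 — matches, so In.

In, Out, In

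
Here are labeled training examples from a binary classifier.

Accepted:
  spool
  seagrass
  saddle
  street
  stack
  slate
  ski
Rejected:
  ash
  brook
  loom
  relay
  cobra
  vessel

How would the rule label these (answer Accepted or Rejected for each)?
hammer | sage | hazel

Rejected, Accepted, Rejected

One predicate separates the groups cleanly: starts with 's'.
hammer → starts with 'h' → Rejected.
sage → starts with 's' → Accepted.
hazel → starts with 'h' → Rejected.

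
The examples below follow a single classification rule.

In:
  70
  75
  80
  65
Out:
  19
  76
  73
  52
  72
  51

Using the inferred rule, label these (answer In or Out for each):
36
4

Out, Out

Rule: multiple of 5. This holds for each 'In' example and fails for each 'Out' one.
36: 36 = 5·7 + 1, doesn't match → Out. 4: 4 = 5·0 + 4, doesn't match → Out.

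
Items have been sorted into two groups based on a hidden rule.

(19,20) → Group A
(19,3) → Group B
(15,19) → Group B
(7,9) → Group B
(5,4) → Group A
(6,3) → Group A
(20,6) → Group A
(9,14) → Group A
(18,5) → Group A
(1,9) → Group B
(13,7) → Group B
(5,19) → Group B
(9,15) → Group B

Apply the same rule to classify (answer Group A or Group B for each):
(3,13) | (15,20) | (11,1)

Group B, Group A, Group B

'Group A' ⟺ product is even.
(3,13): 3·13 = 39 — doesn't match, so Group B.
(15,20): 15·20 = 300 — passes, so Group A.
(11,1): 11·1 = 11 — doesn't match, so Group B.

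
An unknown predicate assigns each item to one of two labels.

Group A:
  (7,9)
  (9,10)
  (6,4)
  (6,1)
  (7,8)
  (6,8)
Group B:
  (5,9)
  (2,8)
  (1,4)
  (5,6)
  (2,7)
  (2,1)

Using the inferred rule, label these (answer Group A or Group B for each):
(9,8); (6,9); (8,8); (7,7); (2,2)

Group A, Group A, Group A, Group A, Group B

The rule appears to be: first ≥ 6.
(9,8): first 9, checks out → Group A.
(6,9): first 6, checks out → Group A.
(8,8): first 8, checks out → Group A.
(7,7): first 7, checks out → Group A.
(2,2): first 2, doesn't qualify → Group B.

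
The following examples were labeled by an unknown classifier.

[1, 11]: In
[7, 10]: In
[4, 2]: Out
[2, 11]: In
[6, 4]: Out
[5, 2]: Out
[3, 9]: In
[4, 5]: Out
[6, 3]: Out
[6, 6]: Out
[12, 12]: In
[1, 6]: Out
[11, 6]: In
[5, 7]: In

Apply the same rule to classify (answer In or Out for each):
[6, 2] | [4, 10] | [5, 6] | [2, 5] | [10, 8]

The pattern is that an item is 'In' exactly when: max ≥ 7.
[6, 2]: Out (max 6).
[4, 10]: In (max 10).
[5, 6]: Out (max 6).
[2, 5]: Out (max 5).
[10, 8]: In (max 10).

Out, In, Out, Out, In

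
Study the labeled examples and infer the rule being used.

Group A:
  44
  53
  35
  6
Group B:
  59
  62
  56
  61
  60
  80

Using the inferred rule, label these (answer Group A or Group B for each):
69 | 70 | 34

Group B, Group B, Group A

The simplest hypothesis consistent with all the labels is: at most 53.
Group B: 69, since 69 > 53.
Group B: 70, since 70 > 53.
Group A: 34, since 34 ≤ 53.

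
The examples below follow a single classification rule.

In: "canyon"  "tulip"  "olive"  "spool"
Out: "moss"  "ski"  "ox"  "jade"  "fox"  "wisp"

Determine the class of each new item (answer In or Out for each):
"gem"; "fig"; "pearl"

Out, Out, In

The rule appears to be: length ≥ 5.
"gem": Out (length 3).
"fig": Out (length 3).
"pearl": In (length 5).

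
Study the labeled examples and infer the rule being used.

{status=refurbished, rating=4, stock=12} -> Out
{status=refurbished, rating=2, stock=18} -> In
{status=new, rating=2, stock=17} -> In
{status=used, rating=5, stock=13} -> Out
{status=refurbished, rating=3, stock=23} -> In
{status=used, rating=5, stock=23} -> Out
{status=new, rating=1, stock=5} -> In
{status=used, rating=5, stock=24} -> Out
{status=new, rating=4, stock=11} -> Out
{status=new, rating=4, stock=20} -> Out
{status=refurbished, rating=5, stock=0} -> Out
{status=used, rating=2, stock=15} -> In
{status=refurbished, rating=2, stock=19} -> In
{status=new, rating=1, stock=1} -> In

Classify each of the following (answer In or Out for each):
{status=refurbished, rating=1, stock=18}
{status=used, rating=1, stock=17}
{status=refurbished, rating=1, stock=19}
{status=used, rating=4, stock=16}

'In' ⟺ rating ≤ 3.
{status=refurbished, rating=1, stock=18}: rating = 1, has this property → In.
{status=used, rating=1, stock=17}: rating = 1, has this property → In.
{status=refurbished, rating=1, stock=19}: rating = 1, has this property → In.
{status=used, rating=4, stock=16}: rating = 4, does not satisfy this → Out.

In, In, In, Out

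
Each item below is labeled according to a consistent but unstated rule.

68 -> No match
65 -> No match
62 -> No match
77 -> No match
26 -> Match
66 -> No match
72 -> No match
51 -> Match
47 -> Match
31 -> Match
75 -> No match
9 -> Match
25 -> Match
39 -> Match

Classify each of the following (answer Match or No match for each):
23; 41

One predicate separates the groups cleanly: at most 51.
23: 23 ≤ 51 — matches, so Match.
41: 41 ≤ 51 — matches, so Match.

Match, Match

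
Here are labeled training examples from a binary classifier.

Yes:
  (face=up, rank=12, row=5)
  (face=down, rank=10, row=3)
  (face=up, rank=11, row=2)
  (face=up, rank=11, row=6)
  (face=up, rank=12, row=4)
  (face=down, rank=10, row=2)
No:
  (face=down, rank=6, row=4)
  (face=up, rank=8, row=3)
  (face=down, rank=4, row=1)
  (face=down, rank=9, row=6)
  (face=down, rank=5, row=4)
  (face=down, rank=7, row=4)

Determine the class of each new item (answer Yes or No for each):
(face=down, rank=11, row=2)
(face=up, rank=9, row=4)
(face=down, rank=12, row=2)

Yes, No, Yes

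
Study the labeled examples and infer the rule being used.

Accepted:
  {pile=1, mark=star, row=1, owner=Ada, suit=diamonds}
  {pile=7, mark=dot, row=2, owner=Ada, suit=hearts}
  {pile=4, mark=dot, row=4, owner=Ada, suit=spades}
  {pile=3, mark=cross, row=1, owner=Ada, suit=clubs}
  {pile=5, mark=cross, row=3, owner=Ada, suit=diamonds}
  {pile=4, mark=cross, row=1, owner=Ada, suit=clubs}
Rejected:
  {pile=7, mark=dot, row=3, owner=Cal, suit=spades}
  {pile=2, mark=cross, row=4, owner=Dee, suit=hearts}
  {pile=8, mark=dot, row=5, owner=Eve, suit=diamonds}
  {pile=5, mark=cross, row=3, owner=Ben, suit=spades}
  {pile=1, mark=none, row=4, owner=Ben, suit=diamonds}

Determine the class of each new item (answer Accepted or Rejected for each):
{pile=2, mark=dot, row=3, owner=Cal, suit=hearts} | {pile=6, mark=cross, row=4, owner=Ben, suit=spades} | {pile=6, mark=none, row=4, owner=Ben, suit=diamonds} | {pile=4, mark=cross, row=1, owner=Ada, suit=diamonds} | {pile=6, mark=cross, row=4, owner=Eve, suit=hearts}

Rejected, Rejected, Rejected, Accepted, Rejected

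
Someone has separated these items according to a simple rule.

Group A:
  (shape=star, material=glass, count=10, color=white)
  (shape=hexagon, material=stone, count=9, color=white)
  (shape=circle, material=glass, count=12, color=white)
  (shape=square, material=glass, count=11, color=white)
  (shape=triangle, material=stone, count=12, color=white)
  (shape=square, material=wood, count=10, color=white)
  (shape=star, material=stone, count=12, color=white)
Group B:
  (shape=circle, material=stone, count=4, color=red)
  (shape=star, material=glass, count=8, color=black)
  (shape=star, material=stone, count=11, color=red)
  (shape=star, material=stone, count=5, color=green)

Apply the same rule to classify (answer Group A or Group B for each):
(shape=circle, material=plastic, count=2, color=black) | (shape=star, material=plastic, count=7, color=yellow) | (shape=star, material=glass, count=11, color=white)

Group B, Group B, Group A

All 'Group A' examples share one property — color is white — and every 'Group B' example lacks it.
(shape=circle, material=plastic, count=2, color=black): color is black, doesn't match → Group B.
(shape=star, material=plastic, count=7, color=yellow): color is yellow, doesn't match → Group B.
(shape=star, material=glass, count=11, color=white): color is white, passes → Group A.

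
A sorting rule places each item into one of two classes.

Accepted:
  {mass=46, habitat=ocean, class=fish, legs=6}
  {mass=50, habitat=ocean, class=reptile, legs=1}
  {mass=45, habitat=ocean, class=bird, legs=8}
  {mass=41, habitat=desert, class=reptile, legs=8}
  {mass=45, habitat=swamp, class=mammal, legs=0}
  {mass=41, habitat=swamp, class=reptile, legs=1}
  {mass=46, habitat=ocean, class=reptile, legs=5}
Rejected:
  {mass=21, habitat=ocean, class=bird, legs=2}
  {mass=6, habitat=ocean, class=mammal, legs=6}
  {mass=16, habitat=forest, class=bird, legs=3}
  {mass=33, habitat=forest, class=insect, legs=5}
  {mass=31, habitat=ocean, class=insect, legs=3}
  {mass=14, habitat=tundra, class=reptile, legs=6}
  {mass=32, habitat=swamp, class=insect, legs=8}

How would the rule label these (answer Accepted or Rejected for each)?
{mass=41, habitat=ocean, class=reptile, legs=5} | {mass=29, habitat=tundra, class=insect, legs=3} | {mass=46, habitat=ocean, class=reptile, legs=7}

All 'Accepted' examples share one property — mass ≥ 41 — and every 'Rejected' example lacks it.
{mass=41, habitat=ocean, class=reptile, legs=5}: mass = 41, satisfies this → Accepted.
{mass=29, habitat=tundra, class=insect, legs=3}: mass = 29, doesn't match → Rejected.
{mass=46, habitat=ocean, class=reptile, legs=7}: mass = 46, satisfies this → Accepted.

Accepted, Rejected, Accepted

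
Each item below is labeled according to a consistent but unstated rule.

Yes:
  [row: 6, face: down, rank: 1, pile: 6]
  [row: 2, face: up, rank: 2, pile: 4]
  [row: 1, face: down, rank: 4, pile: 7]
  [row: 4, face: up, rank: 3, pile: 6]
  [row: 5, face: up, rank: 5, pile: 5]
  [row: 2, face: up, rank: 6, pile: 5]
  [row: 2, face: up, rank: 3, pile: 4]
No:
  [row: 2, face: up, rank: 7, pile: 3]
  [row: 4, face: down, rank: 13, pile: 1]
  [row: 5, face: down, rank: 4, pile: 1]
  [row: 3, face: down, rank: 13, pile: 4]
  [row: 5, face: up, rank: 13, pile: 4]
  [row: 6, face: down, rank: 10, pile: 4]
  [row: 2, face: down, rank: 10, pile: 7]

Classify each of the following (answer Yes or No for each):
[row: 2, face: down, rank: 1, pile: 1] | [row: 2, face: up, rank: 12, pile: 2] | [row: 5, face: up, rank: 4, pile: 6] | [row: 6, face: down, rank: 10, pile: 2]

The classifier is using: pile ≥ 3 AND rank ≤ 6.
[row: 2, face: down, rank: 1, pile: 1] — pile = 1, rank = 1, hence No. [row: 2, face: up, rank: 12, pile: 2] — pile = 2, rank = 12, hence No. [row: 5, face: up, rank: 4, pile: 6] — pile = 6, rank = 4, hence Yes. [row: 6, face: down, rank: 10, pile: 2] — pile = 2, rank = 10, hence No.

No, No, Yes, No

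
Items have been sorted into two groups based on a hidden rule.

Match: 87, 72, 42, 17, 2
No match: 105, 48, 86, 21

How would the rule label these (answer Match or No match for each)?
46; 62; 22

No match, Match, Match

A rule that fits every label: ≡ 2 (mod 5) — true of each 'Match' example, false of each 'No match' one.
46: No match (46 mod 5 = 1).
62: Match (62 mod 5 = 2).
22: Match (22 mod 5 = 2).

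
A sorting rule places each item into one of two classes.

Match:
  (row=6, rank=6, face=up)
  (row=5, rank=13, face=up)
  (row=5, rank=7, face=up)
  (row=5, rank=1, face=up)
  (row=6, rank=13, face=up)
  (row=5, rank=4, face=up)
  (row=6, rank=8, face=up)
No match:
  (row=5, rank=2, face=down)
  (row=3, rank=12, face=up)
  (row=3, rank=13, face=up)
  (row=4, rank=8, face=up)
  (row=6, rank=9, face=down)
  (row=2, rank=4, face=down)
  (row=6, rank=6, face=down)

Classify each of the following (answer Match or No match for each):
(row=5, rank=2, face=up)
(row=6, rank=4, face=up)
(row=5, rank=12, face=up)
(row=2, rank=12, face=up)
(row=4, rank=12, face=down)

The classifier is using: face is up AND row ≥ 5.
(row=5, rank=2, face=up) → face is up, row = 5 → Match.
(row=6, rank=4, face=up) → face is up, row = 6 → Match.
(row=5, rank=12, face=up) → face is up, row = 5 → Match.
(row=2, rank=12, face=up) → face is up, row = 2 → No match.
(row=4, rank=12, face=down) → face is down, row = 4 → No match.

Match, Match, Match, No match, No match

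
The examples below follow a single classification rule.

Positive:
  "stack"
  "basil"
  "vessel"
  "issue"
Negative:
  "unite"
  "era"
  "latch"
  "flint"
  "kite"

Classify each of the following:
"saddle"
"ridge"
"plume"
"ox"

Looking at the examples, the only property every 'Positive' case has and every 'Negative' case lacks is: contains 's'.

Positive, Negative, Negative, Negative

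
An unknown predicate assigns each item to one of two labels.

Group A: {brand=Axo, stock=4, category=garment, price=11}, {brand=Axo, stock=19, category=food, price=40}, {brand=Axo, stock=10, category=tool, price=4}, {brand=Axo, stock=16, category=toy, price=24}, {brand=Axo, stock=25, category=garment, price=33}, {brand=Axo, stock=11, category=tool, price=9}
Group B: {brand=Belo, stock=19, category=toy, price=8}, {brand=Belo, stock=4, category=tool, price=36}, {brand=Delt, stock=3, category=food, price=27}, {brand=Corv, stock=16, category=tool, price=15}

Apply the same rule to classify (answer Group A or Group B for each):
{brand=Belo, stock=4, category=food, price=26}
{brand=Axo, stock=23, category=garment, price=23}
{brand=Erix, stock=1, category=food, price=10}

Group B, Group A, Group B

Rule: brand is Axo. This holds for each 'Group A' example and fails for each 'Group B' one.
{brand=Belo, stock=4, category=food, price=26}: brand is Belo — does not satisfy this, so Group B. {brand=Axo, stock=23, category=garment, price=23}: brand is Axo — passes, so Group A. {brand=Erix, stock=1, category=food, price=10}: brand is Erix — does not satisfy this, so Group B.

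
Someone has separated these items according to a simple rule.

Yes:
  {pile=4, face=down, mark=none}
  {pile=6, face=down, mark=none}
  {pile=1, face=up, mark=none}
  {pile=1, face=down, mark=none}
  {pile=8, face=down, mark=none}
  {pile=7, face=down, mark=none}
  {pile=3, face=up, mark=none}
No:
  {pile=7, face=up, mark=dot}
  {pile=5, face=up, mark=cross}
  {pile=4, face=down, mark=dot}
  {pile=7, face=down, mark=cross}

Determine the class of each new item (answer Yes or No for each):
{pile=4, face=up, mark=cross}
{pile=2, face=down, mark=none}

No, Yes

'Yes' ⟺ mark is none.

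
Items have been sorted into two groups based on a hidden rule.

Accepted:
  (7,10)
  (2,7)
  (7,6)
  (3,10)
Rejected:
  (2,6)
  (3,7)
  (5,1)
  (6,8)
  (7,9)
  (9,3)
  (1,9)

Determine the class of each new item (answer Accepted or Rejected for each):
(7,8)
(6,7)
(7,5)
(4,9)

Accepted, Accepted, Rejected, Accepted

Comparing the two groups points to one rule — sum is odd.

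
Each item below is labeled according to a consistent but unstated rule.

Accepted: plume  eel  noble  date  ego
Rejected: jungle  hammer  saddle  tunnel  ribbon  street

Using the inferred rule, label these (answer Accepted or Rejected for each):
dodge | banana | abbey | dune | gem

Accepted, Rejected, Accepted, Accepted, Accepted

The common property of the 'Accepted' items is: length ≤ 5. No 'Rejected' item has it.
dodge: Accepted (length 5). banana: Rejected (length 6). abbey: Accepted (length 5). dune: Accepted (length 4). gem: Accepted (length 3).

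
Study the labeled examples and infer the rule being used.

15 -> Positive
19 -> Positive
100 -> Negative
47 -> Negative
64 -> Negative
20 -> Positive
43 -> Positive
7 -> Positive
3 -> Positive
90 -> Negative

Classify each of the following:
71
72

Negative, Negative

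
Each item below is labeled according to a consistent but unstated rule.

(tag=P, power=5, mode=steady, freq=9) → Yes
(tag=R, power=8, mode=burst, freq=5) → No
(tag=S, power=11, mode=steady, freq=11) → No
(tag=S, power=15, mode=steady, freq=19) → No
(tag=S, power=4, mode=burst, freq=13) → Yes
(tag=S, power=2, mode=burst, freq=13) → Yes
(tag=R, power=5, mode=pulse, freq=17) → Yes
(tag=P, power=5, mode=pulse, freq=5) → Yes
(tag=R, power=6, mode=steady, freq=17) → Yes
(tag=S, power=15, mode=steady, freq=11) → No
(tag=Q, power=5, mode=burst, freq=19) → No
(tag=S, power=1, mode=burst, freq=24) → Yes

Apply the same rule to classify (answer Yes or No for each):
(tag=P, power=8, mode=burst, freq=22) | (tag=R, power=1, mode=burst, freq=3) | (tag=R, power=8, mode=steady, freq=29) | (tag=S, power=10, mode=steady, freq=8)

No, Yes, No, No

The common property of the 'Yes' items is: freq ≠ 19 AND power ≤ 6. No 'No' item has it.
(tag=P, power=8, mode=burst, freq=22) → freq = 22, power = 8 → No. (tag=R, power=1, mode=burst, freq=3) → freq = 3, power = 1 → Yes. (tag=R, power=8, mode=steady, freq=29) → freq = 29, power = 8 → No. (tag=S, power=10, mode=steady, freq=8) → freq = 8, power = 10 → No.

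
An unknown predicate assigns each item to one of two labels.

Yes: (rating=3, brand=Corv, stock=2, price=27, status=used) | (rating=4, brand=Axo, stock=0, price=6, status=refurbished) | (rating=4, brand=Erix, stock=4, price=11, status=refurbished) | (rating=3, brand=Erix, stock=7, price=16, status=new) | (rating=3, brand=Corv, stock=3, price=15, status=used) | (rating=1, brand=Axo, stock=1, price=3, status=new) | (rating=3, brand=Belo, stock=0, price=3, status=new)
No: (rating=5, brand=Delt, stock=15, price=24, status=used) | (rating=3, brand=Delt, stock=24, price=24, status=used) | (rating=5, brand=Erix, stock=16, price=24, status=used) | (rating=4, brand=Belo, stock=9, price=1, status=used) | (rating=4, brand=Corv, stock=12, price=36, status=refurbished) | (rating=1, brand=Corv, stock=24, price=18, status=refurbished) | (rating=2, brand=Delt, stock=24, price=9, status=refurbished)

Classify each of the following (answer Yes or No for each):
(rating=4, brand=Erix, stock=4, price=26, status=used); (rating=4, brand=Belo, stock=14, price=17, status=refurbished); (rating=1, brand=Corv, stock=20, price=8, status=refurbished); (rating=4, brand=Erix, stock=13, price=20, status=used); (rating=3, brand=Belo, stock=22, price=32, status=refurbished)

Yes, No, No, No, No

A rule that fits every label: stock ≤ 7 — true of each 'Yes' example, false of each 'No' one.
(rating=4, brand=Erix, stock=4, price=26, status=used): stock = 4, has this property → Yes. (rating=4, brand=Belo, stock=14, price=17, status=refurbished): stock = 14, does not satisfy this → No. (rating=1, brand=Corv, stock=20, price=8, status=refurbished): stock = 20, does not satisfy this → No. (rating=4, brand=Erix, stock=13, price=20, status=used): stock = 13, does not satisfy this → No. (rating=3, brand=Belo, stock=22, price=32, status=refurbished): stock = 22, does not satisfy this → No.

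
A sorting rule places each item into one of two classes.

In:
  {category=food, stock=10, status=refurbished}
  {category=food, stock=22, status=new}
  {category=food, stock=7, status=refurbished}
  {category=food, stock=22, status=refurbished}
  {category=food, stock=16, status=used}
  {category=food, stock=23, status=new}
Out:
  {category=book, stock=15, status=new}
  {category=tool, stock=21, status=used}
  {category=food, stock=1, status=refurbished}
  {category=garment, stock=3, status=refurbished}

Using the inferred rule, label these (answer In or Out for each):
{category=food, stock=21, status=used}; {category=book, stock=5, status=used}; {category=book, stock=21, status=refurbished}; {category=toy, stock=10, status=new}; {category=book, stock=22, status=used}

In, Out, Out, Out, Out

The pattern is that an item is 'In' exactly when: category is food AND stock ≥ 3.
{category=food, stock=21, status=used}: category is food, stock = 21, passes → In.
{category=book, stock=5, status=used}: category is book, stock = 5, doesn't qualify → Out.
{category=book, stock=21, status=refurbished}: category is book, stock = 21, doesn't qualify → Out.
{category=toy, stock=10, status=new}: category is toy, stock = 10, doesn't qualify → Out.
{category=book, stock=22, status=used}: category is book, stock = 22, doesn't qualify → Out.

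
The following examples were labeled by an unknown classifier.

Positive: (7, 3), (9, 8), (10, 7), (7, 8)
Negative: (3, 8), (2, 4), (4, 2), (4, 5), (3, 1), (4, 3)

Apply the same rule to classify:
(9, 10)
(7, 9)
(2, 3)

Positive, Positive, Negative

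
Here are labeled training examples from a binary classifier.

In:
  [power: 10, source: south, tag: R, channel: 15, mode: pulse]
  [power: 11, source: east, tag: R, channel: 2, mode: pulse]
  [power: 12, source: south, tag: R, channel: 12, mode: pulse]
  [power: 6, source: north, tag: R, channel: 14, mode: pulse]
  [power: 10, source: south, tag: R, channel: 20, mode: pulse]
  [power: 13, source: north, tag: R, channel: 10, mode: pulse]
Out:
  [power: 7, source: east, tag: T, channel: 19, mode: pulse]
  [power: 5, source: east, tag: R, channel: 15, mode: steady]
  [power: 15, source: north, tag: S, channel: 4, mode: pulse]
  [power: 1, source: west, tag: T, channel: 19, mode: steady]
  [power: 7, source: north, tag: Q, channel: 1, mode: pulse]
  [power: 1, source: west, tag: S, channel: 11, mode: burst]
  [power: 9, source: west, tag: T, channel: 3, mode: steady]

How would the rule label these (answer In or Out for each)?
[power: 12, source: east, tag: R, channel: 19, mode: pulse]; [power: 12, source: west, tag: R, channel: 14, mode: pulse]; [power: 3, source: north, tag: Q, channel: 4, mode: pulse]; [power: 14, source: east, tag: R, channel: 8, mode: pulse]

The distinguishing property — mode is pulse AND tag is R — holds for all the 'In' cases and none of the 'Out' cases.

In, In, Out, In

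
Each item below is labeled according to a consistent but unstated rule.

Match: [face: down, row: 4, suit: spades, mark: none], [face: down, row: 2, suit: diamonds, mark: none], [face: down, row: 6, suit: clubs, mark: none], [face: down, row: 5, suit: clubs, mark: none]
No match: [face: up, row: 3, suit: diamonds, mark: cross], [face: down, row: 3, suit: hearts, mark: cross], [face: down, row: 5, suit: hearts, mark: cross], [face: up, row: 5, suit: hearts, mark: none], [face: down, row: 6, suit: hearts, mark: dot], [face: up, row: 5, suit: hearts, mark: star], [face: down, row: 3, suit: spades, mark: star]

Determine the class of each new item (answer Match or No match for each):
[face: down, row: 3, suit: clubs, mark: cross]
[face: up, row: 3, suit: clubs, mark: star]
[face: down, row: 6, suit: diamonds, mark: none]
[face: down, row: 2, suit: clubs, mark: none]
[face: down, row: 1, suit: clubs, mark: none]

The rule appears to be: mark is none AND face is down.
[face: down, row: 3, suit: clubs, mark: cross]: No match (mark is cross, face is down).
[face: up, row: 3, suit: clubs, mark: star]: No match (mark is star, face is up).
[face: down, row: 6, suit: diamonds, mark: none]: Match (mark is none, face is down).
[face: down, row: 2, suit: clubs, mark: none]: Match (mark is none, face is down).
[face: down, row: 1, suit: clubs, mark: none]: Match (mark is none, face is down).

No match, No match, Match, Match, Match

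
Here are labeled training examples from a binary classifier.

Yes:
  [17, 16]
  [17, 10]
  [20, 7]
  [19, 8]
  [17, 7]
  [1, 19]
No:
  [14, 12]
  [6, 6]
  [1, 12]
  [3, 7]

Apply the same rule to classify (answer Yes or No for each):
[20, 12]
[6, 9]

All 'Yes' examples share one property — max ≥ 16 — and every 'No' example lacks it.

Yes, No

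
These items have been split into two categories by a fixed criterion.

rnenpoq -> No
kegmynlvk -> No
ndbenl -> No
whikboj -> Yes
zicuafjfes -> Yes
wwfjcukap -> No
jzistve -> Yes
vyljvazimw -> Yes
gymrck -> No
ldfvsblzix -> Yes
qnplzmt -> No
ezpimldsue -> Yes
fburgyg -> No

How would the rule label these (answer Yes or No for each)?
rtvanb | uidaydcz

The common property of the 'Yes' items is: contains 'i'. No 'No' item has it.

No, Yes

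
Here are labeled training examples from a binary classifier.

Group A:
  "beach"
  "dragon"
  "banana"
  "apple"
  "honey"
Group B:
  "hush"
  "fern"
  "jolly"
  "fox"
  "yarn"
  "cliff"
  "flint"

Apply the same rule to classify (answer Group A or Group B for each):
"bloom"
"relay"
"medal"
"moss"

Group A, Group A, Group A, Group B

All 'Group A' examples share one property — has ≥ 2 vowels — and every 'Group B' example lacks it.
Group A: "bloom", since 2 vowels. Group A: "relay", since 2 vowels. Group A: "medal", since 2 vowels. Group B: "moss", since 1 vowel.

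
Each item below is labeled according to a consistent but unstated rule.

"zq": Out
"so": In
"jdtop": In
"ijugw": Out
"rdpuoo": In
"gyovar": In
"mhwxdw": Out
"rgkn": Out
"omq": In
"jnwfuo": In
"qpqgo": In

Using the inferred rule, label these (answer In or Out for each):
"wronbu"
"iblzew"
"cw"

Every 'In' example satisfies: contains 'o'. None of the 'Out' examples do.
"wronbu": has 'o', fits → In. "iblzew": no 'o', fails the rule → Out. "cw": no 'o', fails the rule → Out.

In, Out, Out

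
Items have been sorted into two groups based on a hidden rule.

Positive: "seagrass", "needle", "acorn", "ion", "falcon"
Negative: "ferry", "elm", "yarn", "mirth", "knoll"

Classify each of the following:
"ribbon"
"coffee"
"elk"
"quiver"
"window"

Positive, Positive, Negative, Positive, Positive

Rule: has ≥ 2 vowels. This holds for each 'Positive' example and fails for each 'Negative' one.
"ribbon" → 2 vowels → Positive. "coffee" → 3 vowels → Positive. "elk" → 1 vowel → Negative. "quiver" → 3 vowels → Positive. "window" → 2 vowels → Positive.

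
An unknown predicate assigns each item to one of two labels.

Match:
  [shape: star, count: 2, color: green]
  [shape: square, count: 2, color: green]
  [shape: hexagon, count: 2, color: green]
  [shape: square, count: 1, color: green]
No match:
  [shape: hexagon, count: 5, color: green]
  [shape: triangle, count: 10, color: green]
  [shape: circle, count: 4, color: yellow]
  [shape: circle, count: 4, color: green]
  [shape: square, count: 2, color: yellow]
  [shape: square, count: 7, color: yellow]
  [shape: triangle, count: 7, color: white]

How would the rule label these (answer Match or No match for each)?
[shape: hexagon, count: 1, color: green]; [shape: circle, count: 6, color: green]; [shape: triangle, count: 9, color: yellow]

Match, No match, No match

The classifier is using: color is green AND count ≤ 2.
[shape: hexagon, count: 1, color: green]: Match (color is green, count = 1).
[shape: circle, count: 6, color: green]: No match (color is green, count = 6).
[shape: triangle, count: 9, color: yellow]: No match (color is yellow, count = 9).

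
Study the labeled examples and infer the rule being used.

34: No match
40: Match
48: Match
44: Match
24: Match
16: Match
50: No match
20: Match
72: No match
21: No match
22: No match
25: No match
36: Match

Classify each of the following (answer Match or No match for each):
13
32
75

One predicate separates the groups cleanly: multiple of 4 AND at most 48.
13 — 13 = 4·3 + 1, 13 ≤ 48, hence No match. 32 — 32 = 4·8, 32 ≤ 48, hence Match. 75 — 75 = 4·18 + 3, 75 > 48, hence No match.

No match, Match, No match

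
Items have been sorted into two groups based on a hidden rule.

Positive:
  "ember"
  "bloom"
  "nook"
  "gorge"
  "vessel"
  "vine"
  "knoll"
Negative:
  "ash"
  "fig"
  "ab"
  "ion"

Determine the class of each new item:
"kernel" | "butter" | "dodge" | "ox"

The distinguishing property — length ≥ 4 — holds for all the 'Positive' cases and none of the 'Negative' cases.

Positive, Positive, Positive, Negative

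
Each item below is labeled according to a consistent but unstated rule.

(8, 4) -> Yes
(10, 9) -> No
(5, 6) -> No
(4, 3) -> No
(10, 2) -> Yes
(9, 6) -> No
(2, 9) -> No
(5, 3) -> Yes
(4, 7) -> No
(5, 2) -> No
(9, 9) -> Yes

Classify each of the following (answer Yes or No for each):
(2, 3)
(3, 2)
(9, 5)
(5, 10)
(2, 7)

No, No, Yes, No, No

The common property of the 'Yes' items is: sum is even. No 'No' item has it.
(2, 3) → 2+3 = 5 → No.
(3, 2) → 3+2 = 5 → No.
(9, 5) → 9+5 = 14 → Yes.
(5, 10) → 5+10 = 15 → No.
(2, 7) → 2+7 = 9 → No.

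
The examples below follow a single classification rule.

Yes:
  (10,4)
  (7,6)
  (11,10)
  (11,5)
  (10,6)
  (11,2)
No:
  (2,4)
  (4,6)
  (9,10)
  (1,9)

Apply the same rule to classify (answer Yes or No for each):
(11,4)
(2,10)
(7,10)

The pattern is that an item is 'Yes' exactly when: first > second.

Yes, No, No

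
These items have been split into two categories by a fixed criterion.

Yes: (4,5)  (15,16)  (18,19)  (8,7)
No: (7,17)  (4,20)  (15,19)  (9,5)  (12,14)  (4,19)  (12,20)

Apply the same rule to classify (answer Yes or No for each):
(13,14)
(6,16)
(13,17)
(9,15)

Yes, No, No, No

Rule: |first − second| ≤ 1. This holds for each 'Yes' example and fails for each 'No' one.
(13,14): Yes (|13−14| = 1).
(6,16): No (|6−16| = 10).
(13,17): No (|13−17| = 4).
(9,15): No (|9−15| = 6).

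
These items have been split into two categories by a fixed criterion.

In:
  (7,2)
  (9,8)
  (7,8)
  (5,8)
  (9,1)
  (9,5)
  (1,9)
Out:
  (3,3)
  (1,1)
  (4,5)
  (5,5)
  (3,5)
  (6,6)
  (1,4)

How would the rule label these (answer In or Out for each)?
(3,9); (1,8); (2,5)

In, In, Out

The classifier is using: max ≥ 7.
(3,9): max 9 — has this property, so In.
(1,8): max 8 — has this property, so In.
(2,5): max 5 — doesn't match, so Out.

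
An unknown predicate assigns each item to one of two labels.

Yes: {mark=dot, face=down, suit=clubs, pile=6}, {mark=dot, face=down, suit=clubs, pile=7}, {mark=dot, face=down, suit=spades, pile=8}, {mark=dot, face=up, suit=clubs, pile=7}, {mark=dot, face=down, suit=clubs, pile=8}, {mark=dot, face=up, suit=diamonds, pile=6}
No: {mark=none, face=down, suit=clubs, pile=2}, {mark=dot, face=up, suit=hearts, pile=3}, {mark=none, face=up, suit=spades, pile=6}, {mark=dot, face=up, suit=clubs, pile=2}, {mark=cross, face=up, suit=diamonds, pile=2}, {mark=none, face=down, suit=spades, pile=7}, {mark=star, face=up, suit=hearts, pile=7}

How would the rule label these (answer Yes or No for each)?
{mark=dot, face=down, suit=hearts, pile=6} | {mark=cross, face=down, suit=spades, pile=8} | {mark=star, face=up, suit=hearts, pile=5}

One predicate separates the groups cleanly: mark is dot AND pile ≥ 6.
Yes: {mark=dot, face=down, suit=hearts, pile=6}, since mark is dot, pile = 6.
No: {mark=cross, face=down, suit=spades, pile=8}, since mark is cross, pile = 8.
No: {mark=star, face=up, suit=hearts, pile=5}, since mark is star, pile = 5.

Yes, No, No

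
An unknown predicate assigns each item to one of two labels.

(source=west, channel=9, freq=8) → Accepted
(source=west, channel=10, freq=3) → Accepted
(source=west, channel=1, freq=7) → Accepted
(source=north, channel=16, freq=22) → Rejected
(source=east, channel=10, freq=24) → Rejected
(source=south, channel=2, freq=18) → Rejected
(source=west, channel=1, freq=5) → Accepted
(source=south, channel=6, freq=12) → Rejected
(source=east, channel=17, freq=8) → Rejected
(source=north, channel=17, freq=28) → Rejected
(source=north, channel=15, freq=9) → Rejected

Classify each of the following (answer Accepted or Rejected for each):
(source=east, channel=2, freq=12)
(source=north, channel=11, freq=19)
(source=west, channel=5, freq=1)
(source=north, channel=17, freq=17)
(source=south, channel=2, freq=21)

The rule appears to be: source is west.

Rejected, Rejected, Accepted, Rejected, Rejected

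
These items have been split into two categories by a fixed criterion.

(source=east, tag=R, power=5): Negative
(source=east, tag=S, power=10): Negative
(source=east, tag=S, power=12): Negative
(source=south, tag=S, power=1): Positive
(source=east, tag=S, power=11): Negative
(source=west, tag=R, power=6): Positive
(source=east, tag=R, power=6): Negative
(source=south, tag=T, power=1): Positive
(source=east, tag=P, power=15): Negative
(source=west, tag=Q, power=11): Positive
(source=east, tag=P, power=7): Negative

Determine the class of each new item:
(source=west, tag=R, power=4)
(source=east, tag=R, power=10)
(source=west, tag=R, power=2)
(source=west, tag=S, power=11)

Positive, Negative, Positive, Positive

The rule appears to be: source is not east.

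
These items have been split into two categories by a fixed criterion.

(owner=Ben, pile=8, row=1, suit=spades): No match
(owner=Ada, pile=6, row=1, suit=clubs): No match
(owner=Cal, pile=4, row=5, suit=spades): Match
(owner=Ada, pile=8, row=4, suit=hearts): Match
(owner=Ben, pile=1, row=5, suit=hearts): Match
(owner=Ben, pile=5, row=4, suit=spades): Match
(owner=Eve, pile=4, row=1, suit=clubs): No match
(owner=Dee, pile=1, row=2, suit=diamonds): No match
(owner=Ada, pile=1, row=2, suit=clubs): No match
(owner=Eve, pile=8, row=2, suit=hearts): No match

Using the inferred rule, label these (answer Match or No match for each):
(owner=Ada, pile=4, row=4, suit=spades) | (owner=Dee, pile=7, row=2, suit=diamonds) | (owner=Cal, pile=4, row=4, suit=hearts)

Every 'Match' example satisfies: row ≥ 4. None of the 'No match' examples do.
(owner=Ada, pile=4, row=4, suit=spades) — row = 4, hence Match.
(owner=Dee, pile=7, row=2, suit=diamonds) — row = 2, hence No match.
(owner=Cal, pile=4, row=4, suit=hearts) — row = 4, hence Match.

Match, No match, Match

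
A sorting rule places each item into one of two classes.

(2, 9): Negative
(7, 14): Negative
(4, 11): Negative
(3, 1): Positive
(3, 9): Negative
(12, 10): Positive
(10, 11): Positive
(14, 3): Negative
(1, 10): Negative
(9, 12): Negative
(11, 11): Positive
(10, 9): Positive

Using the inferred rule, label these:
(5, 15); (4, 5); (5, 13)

Negative, Positive, Negative

Rule: |first − second| ≤ 2. This holds for each 'Positive' example and fails for each 'Negative' one.
Negative: (5, 15), since |5−15| = 10. Positive: (4, 5), since |4−5| = 1. Negative: (5, 13), since |5−13| = 8.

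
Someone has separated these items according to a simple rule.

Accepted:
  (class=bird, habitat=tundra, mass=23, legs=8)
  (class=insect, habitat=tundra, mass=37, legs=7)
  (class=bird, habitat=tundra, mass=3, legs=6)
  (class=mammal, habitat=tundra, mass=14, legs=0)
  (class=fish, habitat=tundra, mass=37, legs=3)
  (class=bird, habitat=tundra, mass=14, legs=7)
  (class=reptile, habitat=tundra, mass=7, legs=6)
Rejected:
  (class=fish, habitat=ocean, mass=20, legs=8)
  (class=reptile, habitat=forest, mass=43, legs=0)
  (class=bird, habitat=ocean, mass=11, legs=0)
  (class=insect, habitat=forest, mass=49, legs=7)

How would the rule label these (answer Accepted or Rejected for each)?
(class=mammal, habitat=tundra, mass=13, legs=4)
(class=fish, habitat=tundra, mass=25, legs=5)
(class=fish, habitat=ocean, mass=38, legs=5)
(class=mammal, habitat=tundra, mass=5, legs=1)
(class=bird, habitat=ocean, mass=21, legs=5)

Accepted, Accepted, Rejected, Accepted, Rejected

Looking at the examples, the only property every 'Accepted' case has and every 'Rejected' case lacks is: habitat is tundra.
(class=mammal, habitat=tundra, mass=13, legs=4): habitat is tundra, matches → Accepted. (class=fish, habitat=tundra, mass=25, legs=5): habitat is tundra, matches → Accepted. (class=fish, habitat=ocean, mass=38, legs=5): habitat is ocean, does not fit → Rejected. (class=mammal, habitat=tundra, mass=5, legs=1): habitat is tundra, matches → Accepted. (class=bird, habitat=ocean, mass=21, legs=5): habitat is ocean, does not fit → Rejected.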